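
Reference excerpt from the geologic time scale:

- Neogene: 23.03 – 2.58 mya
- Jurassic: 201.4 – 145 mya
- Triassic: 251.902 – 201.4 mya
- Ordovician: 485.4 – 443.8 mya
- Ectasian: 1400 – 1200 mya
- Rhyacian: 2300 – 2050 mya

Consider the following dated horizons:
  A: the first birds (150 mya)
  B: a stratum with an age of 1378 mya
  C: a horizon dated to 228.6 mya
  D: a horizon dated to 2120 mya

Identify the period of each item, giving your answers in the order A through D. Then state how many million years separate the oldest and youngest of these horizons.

A — Jurassic; B — Ectasian; C — Triassic; D — Rhyacian; span 1970 million years

A: 150 Ma lies in 201.4–145 Ma, so Jurassic.
B: 1378 Ma lies in 1400–1200 Ma, so Ectasian.
C: 228.6 Ma lies in 251.902–201.4 Ma, so Triassic.
D: 2120 Ma lies in 2300–2050 Ma, so Rhyacian.
Oldest = 2120 Ma, youngest = 150 Ma → span 1970 Myr.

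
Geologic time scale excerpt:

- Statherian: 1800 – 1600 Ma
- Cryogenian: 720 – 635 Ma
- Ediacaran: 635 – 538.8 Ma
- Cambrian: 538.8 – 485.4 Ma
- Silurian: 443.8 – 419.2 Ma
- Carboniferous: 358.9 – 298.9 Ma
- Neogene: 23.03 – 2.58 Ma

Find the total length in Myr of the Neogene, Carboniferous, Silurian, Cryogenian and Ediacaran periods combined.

286.25 million years

Duration is start − end for each: (23.03 − 2.58) + (358.9 − 298.9) + (443.8 − 419.2) + (720 − 635) + (635 − 538.8).
That is 20.45 + 60 + 24.6 + 85 + 96.2, which totals 286.25 million years.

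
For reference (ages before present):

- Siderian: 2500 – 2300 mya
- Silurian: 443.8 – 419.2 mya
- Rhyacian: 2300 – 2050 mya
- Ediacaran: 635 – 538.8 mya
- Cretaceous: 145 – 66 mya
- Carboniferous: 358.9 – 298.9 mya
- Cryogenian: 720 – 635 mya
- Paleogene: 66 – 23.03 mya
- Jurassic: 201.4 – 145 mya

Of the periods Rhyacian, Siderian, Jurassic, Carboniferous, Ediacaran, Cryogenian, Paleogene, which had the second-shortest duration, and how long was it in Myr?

Durations: Rhyacian 250; Siderian 200; Jurassic 56.4; Carboniferous 60; Ediacaran 96.2; Cryogenian 85; Paleogene 42.97 Myr.
Sorted shortest-first: Paleogene (42.97), Jurassic (56.4), Carboniferous (60), Cryogenian (85), Ediacaran (96.2), Siderian (200), Rhyacian (250).
The second shortest is Jurassic at 56.4 Myr.

Jurassic, 56.4 million years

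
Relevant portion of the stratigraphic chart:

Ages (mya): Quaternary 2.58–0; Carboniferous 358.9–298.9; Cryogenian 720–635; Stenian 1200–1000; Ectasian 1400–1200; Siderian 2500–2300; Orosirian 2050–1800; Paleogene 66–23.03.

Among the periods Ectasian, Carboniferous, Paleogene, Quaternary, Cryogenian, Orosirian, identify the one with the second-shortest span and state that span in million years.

Paleogene, 42.97 million years

Durations: Ectasian 200; Carboniferous 60; Paleogene 42.97; Quaternary 2.58; Cryogenian 85; Orosirian 250 Myr.
Sorted shortest-first: Quaternary (2.58), Paleogene (42.97), Carboniferous (60), Cryogenian (85), Ectasian (200), Orosirian (250).
The second shortest is Paleogene at 42.97 Myr.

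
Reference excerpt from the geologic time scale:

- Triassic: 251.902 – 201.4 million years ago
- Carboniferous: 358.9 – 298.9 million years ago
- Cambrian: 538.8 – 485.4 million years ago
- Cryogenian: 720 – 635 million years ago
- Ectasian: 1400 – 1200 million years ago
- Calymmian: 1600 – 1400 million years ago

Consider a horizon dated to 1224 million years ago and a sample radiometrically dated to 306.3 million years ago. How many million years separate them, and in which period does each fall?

Elapsed time: 1224 − 306.3 = 917.7 Myr.
1224 Ma lies within 1400–1200 Ma: Ectasian.
306.3 Ma lies within 358.9–298.9 Ma: Carboniferous.

917.7 million years apart; the first in the Ectasian, the second in the Carboniferous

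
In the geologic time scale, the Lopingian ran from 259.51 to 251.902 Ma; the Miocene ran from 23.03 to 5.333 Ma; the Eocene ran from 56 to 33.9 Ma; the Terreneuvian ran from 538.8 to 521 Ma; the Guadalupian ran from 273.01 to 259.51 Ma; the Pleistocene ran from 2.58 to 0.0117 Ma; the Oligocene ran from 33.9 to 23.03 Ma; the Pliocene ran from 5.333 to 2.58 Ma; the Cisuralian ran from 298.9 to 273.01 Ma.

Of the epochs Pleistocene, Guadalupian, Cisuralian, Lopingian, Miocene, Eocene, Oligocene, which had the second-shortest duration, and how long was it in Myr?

Lopingian, 7.608 million years

Start − end for each: Pleistocene 2.58 − 0.0117 = 2.5683; Guadalupian 273.01 − 259.51 = 13.5; Cisuralian 298.9 − 273.01 = 25.89; Lopingian 259.51 − 251.902 = 7.608; Miocene 23.03 − 5.333 = 17.697; Eocene 56 − 33.9 = 22.1; Oligocene 33.9 − 23.03 = 10.87.
Ranking these from shortest: Pleistocene < Lopingian < Oligocene < Guadalupian < Miocene < Eocene < Cisuralian.
Position 2 in that ranking is Lopingian, which lasted 7.608 Myr.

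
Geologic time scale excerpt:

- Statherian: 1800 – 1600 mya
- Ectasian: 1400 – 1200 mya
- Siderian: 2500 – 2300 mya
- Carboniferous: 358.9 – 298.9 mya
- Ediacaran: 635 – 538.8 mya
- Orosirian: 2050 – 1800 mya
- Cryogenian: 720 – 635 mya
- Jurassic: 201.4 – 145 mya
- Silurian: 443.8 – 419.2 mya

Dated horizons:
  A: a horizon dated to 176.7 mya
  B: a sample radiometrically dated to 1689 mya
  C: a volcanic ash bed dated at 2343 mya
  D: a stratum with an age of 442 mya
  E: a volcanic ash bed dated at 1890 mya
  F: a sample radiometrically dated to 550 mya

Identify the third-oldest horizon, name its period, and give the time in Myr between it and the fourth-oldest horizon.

Sorted oldest-first by Ma: C (2343), E (1890), B (1689), F (550), D (442), A (176.7).
The third oldest is B at 1689 Ma, which lies in 1800–1600 Ma: the Statherian.
The fourth oldest is F at 550 Ma; separation = |1689 − 550| = 1139 Myr.

B, in the Statherian; 1139 million years to F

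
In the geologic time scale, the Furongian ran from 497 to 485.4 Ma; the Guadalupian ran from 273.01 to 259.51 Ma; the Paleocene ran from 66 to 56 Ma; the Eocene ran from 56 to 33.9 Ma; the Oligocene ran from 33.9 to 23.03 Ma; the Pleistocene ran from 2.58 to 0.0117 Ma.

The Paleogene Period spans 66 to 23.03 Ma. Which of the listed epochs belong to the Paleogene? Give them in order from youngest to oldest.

Epochs with both bounds inside 66–23.03 Ma: Oligocene (33.9–23.03), Eocene (56–33.9), Paleocene (66–56).

Oligocene, Eocene, Paleocene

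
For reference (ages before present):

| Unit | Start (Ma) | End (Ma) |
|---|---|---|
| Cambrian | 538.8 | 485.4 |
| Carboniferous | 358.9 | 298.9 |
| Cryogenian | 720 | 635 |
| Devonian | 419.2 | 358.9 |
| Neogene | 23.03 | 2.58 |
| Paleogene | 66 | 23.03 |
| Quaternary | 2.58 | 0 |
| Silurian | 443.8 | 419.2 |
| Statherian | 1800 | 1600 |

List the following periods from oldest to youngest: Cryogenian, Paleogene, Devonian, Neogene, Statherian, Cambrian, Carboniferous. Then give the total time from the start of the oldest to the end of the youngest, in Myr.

Statherian → Cryogenian → Cambrian → Devonian → Carboniferous → Paleogene → Neogene; total span 1797.42 Myr

Start ages (Ma): Statherian 1800, Cryogenian 720, Cambrian 538.8, Devonian 419.2, Carboniferous 358.9, Paleogene 66, Neogene 23.03.
Ordered oldest to youngest: Statherian, Cryogenian, Cambrian, Devonian, Carboniferous, Paleogene, Neogene.
Span = 1800 − 2.58 = 1797.42 Myr.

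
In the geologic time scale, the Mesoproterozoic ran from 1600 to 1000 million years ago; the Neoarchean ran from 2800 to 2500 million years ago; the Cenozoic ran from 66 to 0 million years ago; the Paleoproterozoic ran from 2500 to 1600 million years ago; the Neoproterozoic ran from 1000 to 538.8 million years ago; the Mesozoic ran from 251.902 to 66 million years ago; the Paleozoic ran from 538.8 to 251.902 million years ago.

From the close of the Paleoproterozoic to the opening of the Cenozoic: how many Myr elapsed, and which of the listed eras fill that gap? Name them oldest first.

The Paleoproterozoic closes at 1600 Ma and the Cenozoic opens at 66 Ma, so the interval is 1600 − 66 = 1534 Myr.
An era fits inside if it starts at or after 1600 Ma and ends at or before 66 Ma; oldest first that gives Mesoproterozoic, Neoproterozoic, Paleozoic, Mesozoic.

1534 million years; Mesoproterozoic, Neoproterozoic, Paleozoic, Mesozoic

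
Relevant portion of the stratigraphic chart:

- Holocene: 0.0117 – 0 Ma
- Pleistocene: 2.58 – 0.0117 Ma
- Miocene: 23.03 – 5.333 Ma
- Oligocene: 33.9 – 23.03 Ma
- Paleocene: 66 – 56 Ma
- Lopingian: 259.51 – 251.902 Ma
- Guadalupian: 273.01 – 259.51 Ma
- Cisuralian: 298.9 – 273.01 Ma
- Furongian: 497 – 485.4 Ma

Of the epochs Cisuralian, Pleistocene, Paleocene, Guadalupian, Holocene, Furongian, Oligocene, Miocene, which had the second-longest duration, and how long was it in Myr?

Miocene, 17.697 million years

Start − end for each: Cisuralian 298.9 − 273.01 = 25.89; Pleistocene 2.58 − 0.0117 = 2.5683; Paleocene 66 − 56 = 10; Guadalupian 273.01 − 259.51 = 13.5; Holocene 0.0117 − 0 = 0.0117; Furongian 497 − 485.4 = 11.6; Oligocene 33.9 − 23.03 = 10.87; Miocene 23.03 − 5.333 = 17.697.
Ranking these from longest: Cisuralian > Miocene > Guadalupian > Furongian > Oligocene > Paleocene > Pleistocene > Holocene.
Position 2 in that ranking is Miocene, which lasted 17.697 Myr.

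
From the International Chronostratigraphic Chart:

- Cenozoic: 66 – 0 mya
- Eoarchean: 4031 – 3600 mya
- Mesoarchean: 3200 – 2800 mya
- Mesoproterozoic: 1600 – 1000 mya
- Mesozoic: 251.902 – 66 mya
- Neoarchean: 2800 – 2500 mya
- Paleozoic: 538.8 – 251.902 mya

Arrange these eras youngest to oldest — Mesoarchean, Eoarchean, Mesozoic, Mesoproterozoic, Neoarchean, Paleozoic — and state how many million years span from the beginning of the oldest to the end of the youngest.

Mesozoic, Paleozoic, Mesoproterozoic, Neoarchean, Mesoarchean, Eoarchean; total span 3965 Myr

Start ages (Ma): Eoarchean 4031, Mesoarchean 3200, Neoarchean 2800, Mesoproterozoic 1600, Paleozoic 538.8, Mesozoic 251.902.
Ordered youngest to oldest: Mesozoic, Paleozoic, Mesoproterozoic, Neoarchean, Mesoarchean, Eoarchean.
Span = 4031 − 66 = 3965 Myr.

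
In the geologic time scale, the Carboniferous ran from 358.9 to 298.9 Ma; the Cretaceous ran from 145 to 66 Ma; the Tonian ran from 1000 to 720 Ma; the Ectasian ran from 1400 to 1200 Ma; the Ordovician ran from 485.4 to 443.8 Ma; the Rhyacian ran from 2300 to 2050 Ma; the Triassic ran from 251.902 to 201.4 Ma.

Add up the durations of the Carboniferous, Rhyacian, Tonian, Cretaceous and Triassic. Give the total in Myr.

Each duration: Carboniferous = 60; Rhyacian = 250; Tonian = 280; Cretaceous = 79; Triassic = 50.502.
Sum: 60 + 250 + 280 + 79 + 50.502 = 719.502 Myr.

719.502 million years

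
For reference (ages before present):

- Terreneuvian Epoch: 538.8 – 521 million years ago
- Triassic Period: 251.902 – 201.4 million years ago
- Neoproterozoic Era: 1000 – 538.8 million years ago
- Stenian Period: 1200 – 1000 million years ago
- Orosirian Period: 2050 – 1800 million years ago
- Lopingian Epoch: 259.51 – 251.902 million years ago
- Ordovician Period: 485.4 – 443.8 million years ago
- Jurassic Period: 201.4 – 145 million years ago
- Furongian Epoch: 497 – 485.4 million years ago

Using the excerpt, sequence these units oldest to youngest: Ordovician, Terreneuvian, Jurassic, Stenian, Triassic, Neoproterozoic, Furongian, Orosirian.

Orosirian, Stenian, Neoproterozoic, Terreneuvian, Furongian, Ordovician, Triassic, Jurassic

Read off each span (Ma): Ordovician 485.4–443.8; Terreneuvian 538.8–521; Jurassic 201.4–145; Stenian 1200–1000; Triassic 251.902–201.4; Neoproterozoic 1000–538.8; Furongian 497–485.4; Orosirian 2050–1800.
Larger Ma is older, so oldest→youngest is Orosirian, Stenian, Neoproterozoic, Terreneuvian, Furongian, Ordovician, Triassic, Jurassic.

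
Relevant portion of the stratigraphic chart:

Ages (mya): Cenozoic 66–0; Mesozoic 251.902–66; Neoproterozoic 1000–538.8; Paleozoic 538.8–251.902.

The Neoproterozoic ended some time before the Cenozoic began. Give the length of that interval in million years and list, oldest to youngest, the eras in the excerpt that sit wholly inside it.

End of Neoproterozoic = 538.8 Ma; start of Cenozoic = 66 Ma.
Gap = 538.8 − 66 = 472.8 Myr.
Eras wholly inside 538.8–66 Ma: Paleozoic (538.8–251.902), Mesozoic (251.902–66).

472.8 million years; Paleozoic, Mesozoic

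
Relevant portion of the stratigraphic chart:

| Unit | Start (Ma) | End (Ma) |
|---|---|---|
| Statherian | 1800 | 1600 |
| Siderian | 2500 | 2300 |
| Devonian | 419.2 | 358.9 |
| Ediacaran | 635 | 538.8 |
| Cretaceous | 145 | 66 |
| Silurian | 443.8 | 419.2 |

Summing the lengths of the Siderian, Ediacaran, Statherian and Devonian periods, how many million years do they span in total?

Each duration: Siderian = 200; Ediacaran = 96.2; Statherian = 200; Devonian = 60.3.
Sum: 200 + 96.2 + 200 + 60.3 = 556.5 Myr.

556.5 million years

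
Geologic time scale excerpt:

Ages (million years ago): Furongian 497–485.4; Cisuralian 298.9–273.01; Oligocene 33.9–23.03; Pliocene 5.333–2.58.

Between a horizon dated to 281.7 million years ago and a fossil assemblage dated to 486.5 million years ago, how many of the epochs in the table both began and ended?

0

The older date is 486.5 Ma and the younger is 281.7 Ma.
No epoch both begins after 486.5 Ma and ends before 281.7 Ma, so the count is 0.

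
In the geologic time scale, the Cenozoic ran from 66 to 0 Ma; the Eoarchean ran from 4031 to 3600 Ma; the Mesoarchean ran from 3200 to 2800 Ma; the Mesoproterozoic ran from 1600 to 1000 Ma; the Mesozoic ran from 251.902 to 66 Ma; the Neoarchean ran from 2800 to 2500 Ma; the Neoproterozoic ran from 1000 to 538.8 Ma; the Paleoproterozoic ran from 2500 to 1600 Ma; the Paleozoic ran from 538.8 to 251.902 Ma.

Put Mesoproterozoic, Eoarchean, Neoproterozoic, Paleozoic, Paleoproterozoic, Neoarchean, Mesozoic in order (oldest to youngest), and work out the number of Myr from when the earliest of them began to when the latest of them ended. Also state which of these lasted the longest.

From the excerpt: Mesoproterozoic 1600–1000; Eoarchean 4031–3600; Neoproterozoic 1000–538.8; Paleozoic 538.8–251.902; Paleoproterozoic 2500–1600; Neoarchean 2800–2500; Mesozoic 251.902–66 (Ma).
Larger Ma is earlier, so the oldest is Eoarchean and the youngest is Mesozoic; oldest to youngest: Eoarchean, Neoarchean, Paleoproterozoic, Mesoproterozoic, Neoproterozoic, Paleozoic, Mesozoic.
Oldest start 4031 minus youngest end 66 gives 3965 Myr overall.
Individual lengths (start − end): Paleozoic 286.898; Mesozoic 185.902; Eoarchean 431; Paleoproterozoic 900; Mesoproterozoic 600; Neoarchean 300; Neoproterozoic 461.2. The largest is Paleoproterozoic at 900 Myr.

Eoarchean, Neoarchean, Paleoproterozoic, Mesoproterozoic, Neoproterozoic, Paleozoic, Mesozoic; total span 3965 Myr; longest is Paleoproterozoic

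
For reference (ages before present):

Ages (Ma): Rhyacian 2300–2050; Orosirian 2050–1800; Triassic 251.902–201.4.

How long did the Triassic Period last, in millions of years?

251.902 − 201.4 = 50.502 million years.

50.502 million years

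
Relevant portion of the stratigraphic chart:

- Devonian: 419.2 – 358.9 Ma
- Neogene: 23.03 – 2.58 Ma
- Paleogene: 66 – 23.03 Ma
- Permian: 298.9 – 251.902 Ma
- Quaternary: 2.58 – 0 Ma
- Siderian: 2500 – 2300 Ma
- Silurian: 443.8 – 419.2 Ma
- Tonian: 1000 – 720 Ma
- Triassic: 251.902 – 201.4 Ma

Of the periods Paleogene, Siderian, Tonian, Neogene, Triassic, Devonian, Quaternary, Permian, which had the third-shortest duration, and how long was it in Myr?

Start − end for each: Paleogene 66 − 23.03 = 42.97; Siderian 2500 − 2300 = 200; Tonian 1000 − 720 = 280; Neogene 23.03 − 2.58 = 20.45; Triassic 251.902 − 201.4 = 50.502; Devonian 419.2 − 358.9 = 60.3; Quaternary 2.58 − 0 = 2.58; Permian 298.9 − 251.902 = 46.998.
Ranking these from shortest: Quaternary < Neogene < Paleogene < Permian < Triassic < Devonian < Siderian < Tonian.
Position 3 in that ranking is Paleogene, which lasted 42.97 Myr.

Paleogene, 42.97 million years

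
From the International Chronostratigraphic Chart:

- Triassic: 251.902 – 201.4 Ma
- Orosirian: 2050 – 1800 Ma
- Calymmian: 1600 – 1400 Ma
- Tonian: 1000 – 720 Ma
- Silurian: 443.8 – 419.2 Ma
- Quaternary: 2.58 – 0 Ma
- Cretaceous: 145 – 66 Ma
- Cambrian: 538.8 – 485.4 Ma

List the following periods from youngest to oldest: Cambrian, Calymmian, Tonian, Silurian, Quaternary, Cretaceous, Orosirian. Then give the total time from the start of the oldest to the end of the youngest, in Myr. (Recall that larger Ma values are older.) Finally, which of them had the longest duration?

Start ages (Ma): Orosirian 2050, Calymmian 1600, Tonian 1000, Cambrian 538.8, Silurian 443.8, Cretaceous 145, Quaternary 2.58.
Ordered youngest to oldest: Quaternary, Cretaceous, Silurian, Cambrian, Tonian, Calymmian, Orosirian.
Span = 2050 − 0 = 2050 Myr.
Durations: Silurian 24.6, Tonian 280, Cambrian 53.4, Cretaceous 79, Calymmian 200, Quaternary 2.58, Orosirian 250 → longest is Tonian (280 Myr).

Quaternary → Cretaceous → Silurian → Cambrian → Tonian → Calymmian → Orosirian; total span 2050 Myr; longest is Tonian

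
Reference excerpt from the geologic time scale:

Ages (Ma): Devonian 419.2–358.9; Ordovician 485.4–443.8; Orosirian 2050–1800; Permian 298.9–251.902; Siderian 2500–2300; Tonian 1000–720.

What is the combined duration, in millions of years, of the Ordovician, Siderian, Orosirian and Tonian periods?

771.6 million years

Duration is start − end for each: (485.4 − 443.8) + (2500 − 2300) + (2050 − 1800) + (1000 − 720).
That is 41.6 + 200 + 250 + 280, which totals 771.6 million years.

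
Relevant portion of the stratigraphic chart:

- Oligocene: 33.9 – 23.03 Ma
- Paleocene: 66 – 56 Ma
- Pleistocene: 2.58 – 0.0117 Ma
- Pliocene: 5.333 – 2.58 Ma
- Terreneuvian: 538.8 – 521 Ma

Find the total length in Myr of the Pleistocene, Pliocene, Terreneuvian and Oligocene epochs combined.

Duration is start − end for each: (2.58 − 0.0117) + (5.333 − 2.58) + (538.8 − 521) + (33.9 − 23.03).
That is 2.5683 + 2.753 + 17.8 + 10.87, which totals 33.9913 million years.

33.9913 million years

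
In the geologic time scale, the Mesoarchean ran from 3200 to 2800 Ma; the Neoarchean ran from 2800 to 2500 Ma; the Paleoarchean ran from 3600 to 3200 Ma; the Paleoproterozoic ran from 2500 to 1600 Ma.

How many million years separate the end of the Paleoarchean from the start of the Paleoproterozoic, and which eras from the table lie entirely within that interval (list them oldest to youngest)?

700 million years; Mesoarchean, Neoarchean

End of Paleoarchean = 3200 Ma; start of Paleoproterozoic = 2500 Ma.
Gap = 3200 − 2500 = 700 Myr.
Eras wholly inside 3200–2500 Ma: Mesoarchean (3200–2800), Neoarchean (2800–2500).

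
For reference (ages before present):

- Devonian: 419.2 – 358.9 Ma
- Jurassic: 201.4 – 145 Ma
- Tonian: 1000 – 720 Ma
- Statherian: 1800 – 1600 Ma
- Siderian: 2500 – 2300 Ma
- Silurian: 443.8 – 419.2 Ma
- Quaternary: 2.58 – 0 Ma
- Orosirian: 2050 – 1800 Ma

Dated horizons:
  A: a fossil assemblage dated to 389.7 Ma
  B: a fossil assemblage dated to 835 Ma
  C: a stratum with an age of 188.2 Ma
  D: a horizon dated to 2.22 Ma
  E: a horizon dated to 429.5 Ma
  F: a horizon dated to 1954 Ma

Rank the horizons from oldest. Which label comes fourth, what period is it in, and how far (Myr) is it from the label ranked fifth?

A, in the Devonian; 201.5 million years to C

Larger Ma means older, so oldest first: F 1954 > B 835 > E 429.5 > A 389.7 > C 188.2 > D 2.22.
Counting 4 along gives A (389.7 Ma); the excerpt puts that inside the Devonian, 419.2–358.9 Ma.
Next in line is C (188.2 Ma), and 389.7 − 188.2 = 201.5 Myr.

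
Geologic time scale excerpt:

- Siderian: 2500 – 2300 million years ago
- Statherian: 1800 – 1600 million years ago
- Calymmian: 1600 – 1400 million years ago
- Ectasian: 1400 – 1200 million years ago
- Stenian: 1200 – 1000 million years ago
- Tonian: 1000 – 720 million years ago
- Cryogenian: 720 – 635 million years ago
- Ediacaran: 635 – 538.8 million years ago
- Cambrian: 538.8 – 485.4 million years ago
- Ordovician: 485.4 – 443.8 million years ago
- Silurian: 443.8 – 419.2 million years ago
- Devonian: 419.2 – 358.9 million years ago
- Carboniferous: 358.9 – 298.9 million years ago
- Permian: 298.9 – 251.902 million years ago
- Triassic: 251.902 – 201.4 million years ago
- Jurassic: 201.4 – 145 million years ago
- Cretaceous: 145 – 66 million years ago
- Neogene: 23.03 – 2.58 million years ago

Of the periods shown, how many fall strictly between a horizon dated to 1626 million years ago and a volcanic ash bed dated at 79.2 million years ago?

14

1626 Ma sits inside the Statherian (1800–1600) and 79.2 Ma inside the Cretaceous (145–66); neither of those is wholly between the two dates.
The listed periods lying completely between them are Calymmian, Ectasian, Stenian, Tonian, Cryogenian, Ediacaran, Cambrian, Ordovician, Silurian, Devonian, Carboniferous, Permian, Triassic, Jurassic — 14 in all.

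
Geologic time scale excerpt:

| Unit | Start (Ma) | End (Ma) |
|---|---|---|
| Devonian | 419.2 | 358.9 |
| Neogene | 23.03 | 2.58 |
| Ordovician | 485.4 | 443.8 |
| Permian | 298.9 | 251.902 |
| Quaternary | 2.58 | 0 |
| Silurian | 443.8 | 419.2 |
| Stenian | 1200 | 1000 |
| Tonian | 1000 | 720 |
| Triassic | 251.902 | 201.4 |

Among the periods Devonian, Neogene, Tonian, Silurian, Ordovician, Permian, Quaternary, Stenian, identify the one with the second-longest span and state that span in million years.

Durations: Devonian 60.3; Neogene 20.45; Tonian 280; Silurian 24.6; Ordovician 41.6; Permian 46.998; Quaternary 2.58; Stenian 200 Myr.
Sorted longest-first: Tonian (280), Stenian (200), Devonian (60.3), Permian (46.998), Ordovician (41.6), Silurian (24.6), Neogene (20.45), Quaternary (2.58).
The second longest is Stenian at 200 Myr.

Stenian, 200 million years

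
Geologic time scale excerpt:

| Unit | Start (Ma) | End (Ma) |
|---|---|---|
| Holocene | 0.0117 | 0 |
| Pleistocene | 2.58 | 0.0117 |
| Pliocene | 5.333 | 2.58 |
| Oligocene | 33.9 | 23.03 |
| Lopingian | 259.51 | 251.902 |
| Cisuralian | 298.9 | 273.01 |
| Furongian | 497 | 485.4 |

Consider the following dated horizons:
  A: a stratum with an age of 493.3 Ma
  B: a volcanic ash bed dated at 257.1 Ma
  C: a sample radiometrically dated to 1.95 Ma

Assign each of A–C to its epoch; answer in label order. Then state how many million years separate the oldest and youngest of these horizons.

A — Furongian; B — Lopingian; C — Pleistocene; span 491.35 million years

A: 493.3 Ma lies in 497–485.4 Ma, so Furongian.
B: 257.1 Ma lies in 259.51–251.902 Ma, so Lopingian.
C: 1.95 Ma lies in 2.58–0.0117 Ma, so Pleistocene.
Oldest = 493.3 Ma, youngest = 1.95 Ma → span 491.35 Myr.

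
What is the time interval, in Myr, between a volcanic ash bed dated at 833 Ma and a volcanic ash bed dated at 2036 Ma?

1203 million years

2036 − 833 = 1203 million years.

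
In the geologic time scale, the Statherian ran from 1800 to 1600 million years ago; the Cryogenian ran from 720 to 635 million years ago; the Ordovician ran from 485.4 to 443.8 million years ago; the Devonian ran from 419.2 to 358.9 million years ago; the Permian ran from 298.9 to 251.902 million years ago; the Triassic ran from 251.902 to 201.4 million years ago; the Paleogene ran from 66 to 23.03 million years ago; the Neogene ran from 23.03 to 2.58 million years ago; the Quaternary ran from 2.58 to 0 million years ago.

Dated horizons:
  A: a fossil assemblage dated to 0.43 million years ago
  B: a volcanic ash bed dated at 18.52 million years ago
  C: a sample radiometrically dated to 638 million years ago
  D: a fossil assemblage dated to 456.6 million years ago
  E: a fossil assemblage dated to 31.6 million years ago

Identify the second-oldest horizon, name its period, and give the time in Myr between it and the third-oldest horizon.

Larger Ma means older, so oldest first: C 638 > D 456.6 > E 31.6 > B 18.52 > A 0.43.
Counting 2 along gives D (456.6 Ma); the excerpt puts that inside the Ordovician, 485.4–443.8 Ma.
Next in line is E (31.6 Ma), and 456.6 − 31.6 = 425 Myr.

D, in the Ordovician; 425 million years to E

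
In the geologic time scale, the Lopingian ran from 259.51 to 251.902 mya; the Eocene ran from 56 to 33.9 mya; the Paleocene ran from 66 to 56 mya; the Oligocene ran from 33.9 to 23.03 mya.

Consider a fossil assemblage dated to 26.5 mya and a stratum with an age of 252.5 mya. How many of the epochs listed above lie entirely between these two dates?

2

The older date is 252.5 Ma and the younger is 26.5 Ma.
Epochs with start < 252.5 and end > 26.5 Ma: Paleocene (66–56), Eocene (56–33.9).
That is 2 complete epochs.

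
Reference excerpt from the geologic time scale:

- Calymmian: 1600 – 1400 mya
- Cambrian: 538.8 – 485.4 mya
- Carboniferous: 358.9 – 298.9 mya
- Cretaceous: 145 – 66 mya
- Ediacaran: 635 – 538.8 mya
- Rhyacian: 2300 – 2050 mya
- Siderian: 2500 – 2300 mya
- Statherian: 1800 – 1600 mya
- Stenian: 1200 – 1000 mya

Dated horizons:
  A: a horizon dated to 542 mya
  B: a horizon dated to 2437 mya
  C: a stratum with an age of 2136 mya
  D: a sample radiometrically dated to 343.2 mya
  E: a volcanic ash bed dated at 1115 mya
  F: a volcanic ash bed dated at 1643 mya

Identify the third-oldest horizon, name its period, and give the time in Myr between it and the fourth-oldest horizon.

Larger Ma means older, so oldest first: B 2437 > C 2136 > F 1643 > E 1115 > A 542 > D 343.2.
Counting 3 along gives F (1643 Ma); the excerpt puts that inside the Statherian, 1800–1600 Ma.
Next in line is E (1115 Ma), and 1643 − 1115 = 528 Myr.

F, in the Statherian; 528 million years to E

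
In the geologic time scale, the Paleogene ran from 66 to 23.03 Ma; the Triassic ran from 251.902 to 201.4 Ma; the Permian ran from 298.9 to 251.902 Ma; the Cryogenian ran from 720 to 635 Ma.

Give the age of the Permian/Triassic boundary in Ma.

251.902 Ma

The Permian ends and the Triassic begins at 251.902 Ma.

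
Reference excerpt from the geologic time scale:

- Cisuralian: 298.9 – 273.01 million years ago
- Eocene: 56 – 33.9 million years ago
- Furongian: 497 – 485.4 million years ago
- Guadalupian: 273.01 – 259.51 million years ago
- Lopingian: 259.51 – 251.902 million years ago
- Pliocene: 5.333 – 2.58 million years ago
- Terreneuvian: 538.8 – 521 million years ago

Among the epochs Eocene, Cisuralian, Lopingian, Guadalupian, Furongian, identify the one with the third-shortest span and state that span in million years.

Guadalupian, 13.5 million years

Start − end for each: Eocene 56 − 33.9 = 22.1; Cisuralian 298.9 − 273.01 = 25.89; Lopingian 259.51 − 251.902 = 7.608; Guadalupian 273.01 − 259.51 = 13.5; Furongian 497 − 485.4 = 11.6.
Ranking these from shortest: Lopingian < Furongian < Guadalupian < Eocene < Cisuralian.
Position 3 in that ranking is Guadalupian, which lasted 13.5 Myr.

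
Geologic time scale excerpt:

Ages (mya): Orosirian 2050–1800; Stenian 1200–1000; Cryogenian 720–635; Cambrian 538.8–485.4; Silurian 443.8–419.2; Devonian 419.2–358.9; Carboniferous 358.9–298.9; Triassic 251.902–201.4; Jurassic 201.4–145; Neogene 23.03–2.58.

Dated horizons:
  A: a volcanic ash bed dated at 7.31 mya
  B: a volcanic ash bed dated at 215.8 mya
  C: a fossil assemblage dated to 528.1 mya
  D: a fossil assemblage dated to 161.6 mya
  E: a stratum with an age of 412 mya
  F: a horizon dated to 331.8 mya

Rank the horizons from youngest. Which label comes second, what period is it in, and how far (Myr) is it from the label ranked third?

D, in the Jurassic; 54.2 million years to B

Sorted youngest-first by Ma: A (7.31), D (161.6), B (215.8), F (331.8), E (412), C (528.1).
The second youngest is D at 161.6 Ma, which lies in 201.4–145 Ma: the Jurassic.
The third youngest is B at 215.8 Ma; separation = |161.6 − 215.8| = 54.2 Myr.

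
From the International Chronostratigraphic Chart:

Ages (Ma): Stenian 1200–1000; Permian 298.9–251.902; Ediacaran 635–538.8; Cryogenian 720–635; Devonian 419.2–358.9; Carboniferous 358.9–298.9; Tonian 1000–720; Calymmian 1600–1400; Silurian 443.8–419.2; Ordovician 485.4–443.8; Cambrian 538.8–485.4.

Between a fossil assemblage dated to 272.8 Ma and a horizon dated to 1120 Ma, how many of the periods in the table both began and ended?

The older date is 1120 Ma and the younger is 272.8 Ma.
Periods with start < 1120 and end > 272.8 Ma: Tonian (1000–720), Cryogenian (720–635), Ediacaran (635–538.8), Cambrian (538.8–485.4), Ordovician (485.4–443.8), Silurian (443.8–419.2), Devonian (419.2–358.9), Carboniferous (358.9–298.9).
That is 8 complete periods.

8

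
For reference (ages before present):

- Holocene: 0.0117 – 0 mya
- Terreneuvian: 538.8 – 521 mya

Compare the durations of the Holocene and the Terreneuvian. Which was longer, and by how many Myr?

Holocene: 0.0117 − 0 = 0.0117 Myr.
Terreneuvian: 538.8 − 521 = 17.8 Myr.
Difference: 17.8 − 0.0117 = 17.7883 Myr, so the Terreneuvian was longer.

Terreneuvian, by 17.7883 million years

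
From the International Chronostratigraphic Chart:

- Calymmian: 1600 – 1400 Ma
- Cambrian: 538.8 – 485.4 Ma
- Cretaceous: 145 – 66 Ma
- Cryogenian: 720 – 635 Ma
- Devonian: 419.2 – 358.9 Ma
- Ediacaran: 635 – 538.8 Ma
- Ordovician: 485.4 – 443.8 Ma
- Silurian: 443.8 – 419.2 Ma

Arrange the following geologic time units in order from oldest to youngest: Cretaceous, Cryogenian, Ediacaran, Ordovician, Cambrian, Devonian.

Cryogenian, then Ediacaran, then Cambrian, then Ordovician, then Devonian, then Cretaceous

The oldest of these is Cryogenian (starts 720 Ma) and the youngest is Cretaceous (ends 66 Ma).
In between, by decreasing start age: Ediacaran (635), Cambrian (538.8), Ordovician (485.4), Devonian (419.2).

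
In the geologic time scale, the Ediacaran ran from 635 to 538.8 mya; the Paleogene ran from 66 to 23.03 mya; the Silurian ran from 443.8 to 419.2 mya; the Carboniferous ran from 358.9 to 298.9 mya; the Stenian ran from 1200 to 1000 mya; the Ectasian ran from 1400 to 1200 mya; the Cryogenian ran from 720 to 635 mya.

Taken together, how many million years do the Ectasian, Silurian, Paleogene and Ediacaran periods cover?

Duration is start − end for each: (1400 − 1200) + (443.8 − 419.2) + (66 − 23.03) + (635 − 538.8).
That is 200 + 24.6 + 42.97 + 96.2, which totals 363.77 million years.

363.77 million years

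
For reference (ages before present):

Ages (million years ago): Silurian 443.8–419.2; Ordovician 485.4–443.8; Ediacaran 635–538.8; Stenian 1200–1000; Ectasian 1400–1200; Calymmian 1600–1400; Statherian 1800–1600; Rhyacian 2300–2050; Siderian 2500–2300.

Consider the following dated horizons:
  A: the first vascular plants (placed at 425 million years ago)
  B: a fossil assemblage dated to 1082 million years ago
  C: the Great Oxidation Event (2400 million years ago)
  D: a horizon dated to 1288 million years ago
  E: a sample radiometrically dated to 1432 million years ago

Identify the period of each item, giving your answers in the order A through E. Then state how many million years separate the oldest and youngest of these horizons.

Match each age against the start–end ranges in the excerpt: A = 425 Ma → Silurian (443.8–419.2); B = 1082 Ma → Stenian (1200–1000); C = 2400 Ma → Siderian (2500–2300); D = 1288 Ma → Ectasian (1400–1200); E = 1432 Ma → Calymmian (1600–1400).
The largest age is 2400 Ma and the smallest is 425 Ma; their difference is 1975 Myr.

A — Silurian; B — Stenian; C — Siderian; D — Ectasian; E — Calymmian; span 1975 million years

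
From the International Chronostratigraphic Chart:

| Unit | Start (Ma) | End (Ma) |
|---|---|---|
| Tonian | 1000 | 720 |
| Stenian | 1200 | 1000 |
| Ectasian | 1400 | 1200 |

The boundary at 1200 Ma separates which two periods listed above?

The Ectasian ends at 1200 Ma and the Stenian begins at 1200 Ma, so they share that boundary.

Ectasian and Stenian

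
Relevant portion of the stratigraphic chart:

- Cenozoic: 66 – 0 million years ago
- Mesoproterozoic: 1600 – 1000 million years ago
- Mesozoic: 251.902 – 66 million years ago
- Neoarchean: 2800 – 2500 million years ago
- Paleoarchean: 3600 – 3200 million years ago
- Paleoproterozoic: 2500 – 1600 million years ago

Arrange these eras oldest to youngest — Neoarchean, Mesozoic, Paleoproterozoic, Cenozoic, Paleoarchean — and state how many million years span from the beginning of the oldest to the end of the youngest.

Start ages (Ma): Paleoarchean 3600, Neoarchean 2800, Paleoproterozoic 2500, Mesozoic 251.902, Cenozoic 66.
Ordered oldest to youngest: Paleoarchean, Neoarchean, Paleoproterozoic, Mesozoic, Cenozoic.
Span = 3600 − 0 = 3600 Myr.

Paleoarchean → Neoarchean → Paleoproterozoic → Mesozoic → Cenozoic; total span 3600 Myr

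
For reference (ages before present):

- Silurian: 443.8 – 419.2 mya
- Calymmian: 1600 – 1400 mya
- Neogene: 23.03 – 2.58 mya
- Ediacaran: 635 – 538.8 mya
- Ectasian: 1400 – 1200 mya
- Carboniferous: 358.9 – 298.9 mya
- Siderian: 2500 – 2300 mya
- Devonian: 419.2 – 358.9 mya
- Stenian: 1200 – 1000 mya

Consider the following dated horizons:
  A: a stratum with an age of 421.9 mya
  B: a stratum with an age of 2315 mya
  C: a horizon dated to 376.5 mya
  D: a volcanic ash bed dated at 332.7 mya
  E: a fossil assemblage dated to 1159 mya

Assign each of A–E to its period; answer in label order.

Match each age against the start–end ranges in the excerpt: A = 421.9 Ma → Silurian (443.8–419.2); B = 2315 Ma → Siderian (2500–2300); C = 376.5 Ma → Devonian (419.2–358.9); D = 332.7 Ma → Carboniferous (358.9–298.9); E = 1159 Ma → Stenian (1200–1000).

A — Silurian; B — Siderian; C — Devonian; D — Carboniferous; E — Stenian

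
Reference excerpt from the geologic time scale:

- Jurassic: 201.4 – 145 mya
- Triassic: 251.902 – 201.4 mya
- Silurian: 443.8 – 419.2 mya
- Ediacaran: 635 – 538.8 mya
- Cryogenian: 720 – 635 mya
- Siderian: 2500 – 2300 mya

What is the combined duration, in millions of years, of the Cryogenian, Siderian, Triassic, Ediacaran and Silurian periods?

456.302 million years

Duration is start − end for each: (720 − 635) + (2500 − 2300) + (251.902 − 201.4) + (635 − 538.8) + (443.8 − 419.2).
That is 85 + 200 + 50.502 + 96.2 + 24.6, which totals 456.302 million years.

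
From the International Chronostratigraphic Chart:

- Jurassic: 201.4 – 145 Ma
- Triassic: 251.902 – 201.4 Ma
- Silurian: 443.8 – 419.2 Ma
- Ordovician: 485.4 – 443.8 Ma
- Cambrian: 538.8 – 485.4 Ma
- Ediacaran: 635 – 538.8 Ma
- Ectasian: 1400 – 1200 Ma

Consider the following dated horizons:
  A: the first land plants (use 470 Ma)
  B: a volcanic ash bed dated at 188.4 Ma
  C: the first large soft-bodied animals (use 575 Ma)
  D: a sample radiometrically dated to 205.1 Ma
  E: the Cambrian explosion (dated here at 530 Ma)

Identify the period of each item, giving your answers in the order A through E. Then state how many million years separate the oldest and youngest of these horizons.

A: 470 Ma lies in 485.4–443.8 Ma, so Ordovician.
B: 188.4 Ma lies in 201.4–145 Ma, so Jurassic.
C: 575 Ma lies in 635–538.8 Ma, so Ediacaran.
D: 205.1 Ma lies in 251.902–201.4 Ma, so Triassic.
E: 530 Ma lies in 538.8–485.4 Ma, so Cambrian.
Oldest = 575 Ma, youngest = 188.4 Ma → span 386.6 Myr.

A — Ordovician; B — Jurassic; C — Ediacaran; D — Triassic; E — Cambrian; span 386.6 million years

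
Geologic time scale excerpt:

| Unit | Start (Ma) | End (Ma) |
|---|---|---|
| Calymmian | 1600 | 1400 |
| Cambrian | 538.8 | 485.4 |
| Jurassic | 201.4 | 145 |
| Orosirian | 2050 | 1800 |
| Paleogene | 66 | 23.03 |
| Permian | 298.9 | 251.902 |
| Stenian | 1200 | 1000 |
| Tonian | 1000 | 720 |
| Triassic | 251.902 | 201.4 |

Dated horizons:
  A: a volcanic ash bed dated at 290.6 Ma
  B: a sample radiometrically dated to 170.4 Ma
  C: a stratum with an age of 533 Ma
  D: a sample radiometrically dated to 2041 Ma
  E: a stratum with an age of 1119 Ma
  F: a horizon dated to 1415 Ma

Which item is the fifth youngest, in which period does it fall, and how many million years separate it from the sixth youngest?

F, in the Calymmian; 626 million years to D

Smaller Ma means younger, so youngest first: B 170.4 < A 290.6 < C 533 < E 1119 < F 1415 < D 2041.
Counting 5 along gives F (1415 Ma); the excerpt puts that inside the Calymmian, 1600–1400 Ma.
Next in line is D (2041 Ma), and 2041 − 1415 = 626 Myr.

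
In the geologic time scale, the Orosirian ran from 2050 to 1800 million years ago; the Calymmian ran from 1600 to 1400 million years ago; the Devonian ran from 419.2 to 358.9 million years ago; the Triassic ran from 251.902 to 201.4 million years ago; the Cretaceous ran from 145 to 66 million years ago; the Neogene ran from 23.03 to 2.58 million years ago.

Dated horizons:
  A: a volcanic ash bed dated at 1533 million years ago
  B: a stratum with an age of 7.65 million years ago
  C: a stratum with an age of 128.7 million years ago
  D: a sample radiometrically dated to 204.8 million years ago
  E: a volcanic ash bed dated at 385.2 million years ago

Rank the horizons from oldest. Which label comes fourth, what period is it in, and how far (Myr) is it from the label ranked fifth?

Larger Ma means older, so oldest first: A 1533 > E 385.2 > D 204.8 > C 128.7 > B 7.65.
Counting 4 along gives C (128.7 Ma); the excerpt puts that inside the Cretaceous, 145–66 Ma.
Next in line is B (7.65 Ma), and 128.7 − 7.65 = 121.05 Myr.

C, in the Cretaceous; 121.05 million years to B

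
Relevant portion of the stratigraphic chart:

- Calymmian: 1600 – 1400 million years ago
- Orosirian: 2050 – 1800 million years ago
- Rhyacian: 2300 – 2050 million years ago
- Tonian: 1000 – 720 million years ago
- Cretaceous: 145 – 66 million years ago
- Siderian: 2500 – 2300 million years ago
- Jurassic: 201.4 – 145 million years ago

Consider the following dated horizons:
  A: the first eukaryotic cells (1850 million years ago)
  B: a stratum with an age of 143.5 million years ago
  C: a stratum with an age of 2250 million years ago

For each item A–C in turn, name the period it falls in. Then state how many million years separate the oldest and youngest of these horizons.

A — Orosirian; B — Cretaceous; C — Rhyacian; span 2106.5 million years

A: 1850 Ma lies in 2050–1800 Ma, so Orosirian.
B: 143.5 Ma lies in 145–66 Ma, so Cretaceous.
C: 2250 Ma lies in 2300–2050 Ma, so Rhyacian.
Oldest = 2250 Ma, youngest = 143.5 Ma → span 2106.5 Myr.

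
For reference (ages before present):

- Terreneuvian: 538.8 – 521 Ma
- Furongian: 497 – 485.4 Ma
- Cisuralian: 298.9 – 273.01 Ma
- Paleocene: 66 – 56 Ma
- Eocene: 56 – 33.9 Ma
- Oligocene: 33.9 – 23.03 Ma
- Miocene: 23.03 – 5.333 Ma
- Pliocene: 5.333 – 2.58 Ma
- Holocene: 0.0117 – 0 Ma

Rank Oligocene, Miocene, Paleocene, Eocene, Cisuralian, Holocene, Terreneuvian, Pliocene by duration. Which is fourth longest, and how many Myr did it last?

Miocene, 17.697 million years

Start − end for each: Oligocene 33.9 − 23.03 = 10.87; Miocene 23.03 − 5.333 = 17.697; Paleocene 66 − 56 = 10; Eocene 56 − 33.9 = 22.1; Cisuralian 298.9 − 273.01 = 25.89; Holocene 0.0117 − 0 = 0.0117; Terreneuvian 538.8 − 521 = 17.8; Pliocene 5.333 − 2.58 = 2.753.
Ranking these from longest: Cisuralian > Eocene > Terreneuvian > Miocene > Oligocene > Paleocene > Pliocene > Holocene.
Position 4 in that ranking is Miocene, which lasted 17.697 Myr.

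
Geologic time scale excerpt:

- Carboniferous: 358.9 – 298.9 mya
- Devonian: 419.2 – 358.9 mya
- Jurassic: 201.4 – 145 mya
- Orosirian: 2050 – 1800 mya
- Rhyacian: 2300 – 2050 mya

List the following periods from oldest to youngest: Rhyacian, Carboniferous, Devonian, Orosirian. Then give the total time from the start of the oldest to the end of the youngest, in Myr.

Rhyacian → Orosirian → Devonian → Carboniferous; total span 2001.1 Myr

Start ages (Ma): Rhyacian 2300, Orosirian 2050, Devonian 419.2, Carboniferous 358.9.
Ordered oldest to youngest: Rhyacian, Orosirian, Devonian, Carboniferous.
Span = 2300 − 298.9 = 2001.1 Myr.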